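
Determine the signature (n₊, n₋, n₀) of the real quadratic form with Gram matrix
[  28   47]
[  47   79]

Answer: (2, 0, 0)

Derivation:
step 0: pivot 28 → sign +
step 1: pivot 3/28 → sign +
signature = (2, 0, 0)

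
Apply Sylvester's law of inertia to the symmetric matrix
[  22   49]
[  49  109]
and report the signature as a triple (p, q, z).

step 0: pivot 22 → sign +
step 1: pivot -3/22 → sign −
signature = (1, 1, 0)

Answer: (1, 1, 0)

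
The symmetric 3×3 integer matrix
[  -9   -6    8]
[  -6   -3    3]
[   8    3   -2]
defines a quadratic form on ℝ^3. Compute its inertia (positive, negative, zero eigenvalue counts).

step 0: pivot -9 → sign −
step 1: pivot 1 → sign +
step 2: pivot -1/3 → sign −
signature = (1, 2, 0)

Answer: (1, 2, 0)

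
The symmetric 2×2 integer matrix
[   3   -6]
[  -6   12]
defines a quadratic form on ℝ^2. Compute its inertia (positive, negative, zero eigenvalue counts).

step 0: pivot 3 → sign +
step 1: row/col 1 already zero → sign 0
signature = (1, 0, 1)

Answer: (1, 0, 1)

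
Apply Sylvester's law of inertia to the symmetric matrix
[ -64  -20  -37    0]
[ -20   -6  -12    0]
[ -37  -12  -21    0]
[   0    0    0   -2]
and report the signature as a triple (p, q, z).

step 0: pivot -64 → sign −
step 1: pivot 1/4 → sign +
step 2: pivot -3/8 → sign −
step 3: pivot -2 → sign −
signature = (1, 3, 0)

Answer: (1, 3, 0)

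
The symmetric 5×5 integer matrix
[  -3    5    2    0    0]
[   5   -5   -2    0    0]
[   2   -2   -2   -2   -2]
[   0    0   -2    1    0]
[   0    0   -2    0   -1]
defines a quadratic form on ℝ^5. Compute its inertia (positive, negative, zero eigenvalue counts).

Answer: (2, 3, 0)

Derivation:
step 0: pivot -3 → sign −
step 1: pivot 10/3 → sign +
step 2: pivot -6/5 → sign −
step 3: pivot 13/3 → sign +
step 4: pivot -3/13 → sign −
signature = (2, 3, 0)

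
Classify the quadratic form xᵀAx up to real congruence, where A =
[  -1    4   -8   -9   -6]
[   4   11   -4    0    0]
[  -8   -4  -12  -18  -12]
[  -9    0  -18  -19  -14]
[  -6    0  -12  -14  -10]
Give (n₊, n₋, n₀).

Answer: (3, 2, 0)

Derivation:
step 0: pivot -1 → sign −
step 1: pivot 27 → sign +
step 2: pivot 4 → sign +
step 3: pivot 5 → sign +
step 4: pivot -2/15 → sign −
signature = (3, 2, 0)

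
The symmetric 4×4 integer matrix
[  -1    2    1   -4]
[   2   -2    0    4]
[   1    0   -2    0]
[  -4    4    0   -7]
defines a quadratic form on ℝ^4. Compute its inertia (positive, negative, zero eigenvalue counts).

step 0: pivot -1 → sign −
step 1: pivot 2 → sign +
step 2: pivot -3 → sign −
step 3: pivot 1 → sign +
signature = (2, 2, 0)

Answer: (2, 2, 0)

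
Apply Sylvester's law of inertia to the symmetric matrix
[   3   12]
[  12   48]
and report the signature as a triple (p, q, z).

step 0: pivot 3 → sign +
step 1: row/col 1 already zero → sign 0
signature = (1, 0, 1)

Answer: (1, 0, 1)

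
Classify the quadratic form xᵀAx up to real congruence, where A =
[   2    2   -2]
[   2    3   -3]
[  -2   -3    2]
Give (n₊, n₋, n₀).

Answer: (2, 1, 0)

Derivation:
step 0: pivot 2 → sign +
step 1: pivot 1 → sign +
step 2: pivot -1 → sign −
signature = (2, 1, 0)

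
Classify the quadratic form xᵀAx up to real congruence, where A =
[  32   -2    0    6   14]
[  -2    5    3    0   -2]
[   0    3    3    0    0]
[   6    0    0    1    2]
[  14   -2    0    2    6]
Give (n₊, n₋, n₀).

Answer: (3, 1, 1)

Derivation:
step 0: pivot 32 → sign +
step 1: pivot 39/8 → sign +
step 2: pivot 15/13 → sign +
step 3: pivot -1/5 → sign −
step 4: row/col 4 already zero → sign 0
signature = (3, 1, 1)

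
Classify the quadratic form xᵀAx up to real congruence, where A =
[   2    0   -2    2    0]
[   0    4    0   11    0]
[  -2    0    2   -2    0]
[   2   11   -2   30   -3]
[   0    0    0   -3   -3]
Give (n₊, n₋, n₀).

Answer: (3, 1, 1)

Derivation:
step 0: pivot 2 → sign +
step 1: pivot 4 → sign +
step 2: pivot -9/4 → sign −
step 3: pivot 1 → sign +
step 4: row/col 4 already zero → sign 0
signature = (3, 1, 1)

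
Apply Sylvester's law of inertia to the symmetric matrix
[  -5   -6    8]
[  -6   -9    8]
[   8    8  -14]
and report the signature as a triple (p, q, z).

Answer: (1, 2, 0)

Derivation:
step 0: pivot -5 → sign −
step 1: pivot -9/5 → sign −
step 2: pivot 2/9 → sign +
signature = (1, 2, 0)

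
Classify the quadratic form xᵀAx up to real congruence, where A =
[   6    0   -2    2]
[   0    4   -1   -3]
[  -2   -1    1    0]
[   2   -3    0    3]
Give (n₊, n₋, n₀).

step 0: pivot 6 → sign +
step 1: pivot 4 → sign +
step 2: pivot 1/12 → sign +
step 3: row/col 3 already zero → sign 0
signature = (3, 0, 1)

Answer: (3, 0, 1)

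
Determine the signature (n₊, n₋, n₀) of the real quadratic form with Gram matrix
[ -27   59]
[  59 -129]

Answer: (0, 2, 0)

Derivation:
step 0: pivot -27 → sign −
step 1: pivot -2/27 → sign −
signature = (0, 2, 0)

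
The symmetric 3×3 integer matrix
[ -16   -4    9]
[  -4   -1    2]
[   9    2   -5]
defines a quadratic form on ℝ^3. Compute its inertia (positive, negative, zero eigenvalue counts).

Answer: (1, 2, 0)

Derivation:
step 0: pivot -16 → sign −
step 1: pivot 1/16 → sign +
step 2: pivot -1 → sign −
signature = (1, 2, 0)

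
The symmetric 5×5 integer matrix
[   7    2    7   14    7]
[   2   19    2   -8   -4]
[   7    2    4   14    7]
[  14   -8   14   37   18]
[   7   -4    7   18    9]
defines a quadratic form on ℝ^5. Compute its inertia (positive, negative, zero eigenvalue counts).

step 0: pivot 7 → sign +
step 1: pivot 129/7 → sign +
step 2: pivot -3 → sign −
step 3: pivot 51/43 → sign +
step 4: pivot 2/51 → sign +
signature = (4, 1, 0)

Answer: (4, 1, 0)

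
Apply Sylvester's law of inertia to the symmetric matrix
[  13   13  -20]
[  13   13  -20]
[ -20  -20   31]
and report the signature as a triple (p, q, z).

Answer: (2, 0, 1)

Derivation:
step 0: pivot 13 → sign +
step 1: pivot 3/13 → sign +
step 2: row/col 2 already zero → sign 0
signature = (2, 0, 1)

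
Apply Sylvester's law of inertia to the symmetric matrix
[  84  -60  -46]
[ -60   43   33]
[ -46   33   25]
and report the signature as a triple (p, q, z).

step 0: pivot 84 → sign +
step 1: pivot 1/7 → sign +
step 2: pivot -1/3 → sign −
signature = (2, 1, 0)

Answer: (2, 1, 0)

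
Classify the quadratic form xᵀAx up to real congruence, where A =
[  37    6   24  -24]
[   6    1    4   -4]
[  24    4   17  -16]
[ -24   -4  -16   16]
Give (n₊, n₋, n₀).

Answer: (3, 0, 1)

Derivation:
step 0: pivot 37 → sign +
step 1: pivot 1/37 → sign +
step 2: pivot 1 → sign +
step 3: row/col 3 already zero → sign 0
signature = (3, 0, 1)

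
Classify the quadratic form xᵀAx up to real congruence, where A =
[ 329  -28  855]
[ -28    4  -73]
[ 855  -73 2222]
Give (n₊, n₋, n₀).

step 0: pivot 329 → sign +
step 1: pivot 76/47 → sign +
step 2: pivot 3/532 → sign +
signature = (3, 0, 0)

Answer: (3, 0, 0)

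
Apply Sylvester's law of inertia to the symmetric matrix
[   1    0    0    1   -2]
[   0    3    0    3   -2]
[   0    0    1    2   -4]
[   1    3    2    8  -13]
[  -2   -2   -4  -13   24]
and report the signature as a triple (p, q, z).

Answer: (4, 1, 0)

Derivation:
step 0: pivot 1 → sign +
step 1: pivot 3 → sign +
step 2: pivot 1 → sign +
step 3: pivot 8/3 → sign +
step 4: pivot -3/8 → sign −
signature = (4, 1, 0)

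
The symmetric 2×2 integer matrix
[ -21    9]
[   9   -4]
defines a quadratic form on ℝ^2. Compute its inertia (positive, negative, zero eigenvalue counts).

step 0: pivot -21 → sign −
step 1: pivot -1/7 → sign −
signature = (0, 2, 0)

Answer: (0, 2, 0)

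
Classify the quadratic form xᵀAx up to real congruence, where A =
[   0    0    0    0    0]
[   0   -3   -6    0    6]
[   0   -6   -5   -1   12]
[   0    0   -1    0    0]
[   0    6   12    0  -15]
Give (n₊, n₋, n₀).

step 0: pivot -3 → sign −
step 1: pivot 7 → sign +
step 2: pivot -1/7 → sign −
step 3: pivot -3 → sign −
step 4: row/col 4 already zero → sign 0
signature = (1, 3, 1)

Answer: (1, 3, 1)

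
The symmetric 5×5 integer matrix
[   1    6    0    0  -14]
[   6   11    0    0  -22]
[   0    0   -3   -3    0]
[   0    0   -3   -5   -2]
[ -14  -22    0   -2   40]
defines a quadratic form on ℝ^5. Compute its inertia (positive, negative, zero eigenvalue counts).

step 0: pivot 1 → sign +
step 1: pivot -25 → sign −
step 2: pivot -3 → sign −
step 3: pivot -2 → sign −
step 4: pivot -6/25 → sign −
signature = (1, 4, 0)

Answer: (1, 4, 0)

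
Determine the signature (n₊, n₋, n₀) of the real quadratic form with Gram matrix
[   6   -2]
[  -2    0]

step 0: pivot 6 → sign +
step 1: pivot -2/3 → sign −
signature = (1, 1, 0)

Answer: (1, 1, 0)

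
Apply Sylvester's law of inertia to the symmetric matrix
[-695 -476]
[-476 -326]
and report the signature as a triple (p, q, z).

Answer: (1, 1, 0)

Derivation:
step 0: pivot -695 → sign −
step 1: pivot 6/695 → sign +
signature = (1, 1, 0)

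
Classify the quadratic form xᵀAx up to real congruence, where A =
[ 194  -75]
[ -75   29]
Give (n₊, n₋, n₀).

step 0: pivot 194 → sign +
step 1: pivot 1/194 → sign +
signature = (2, 0, 0)

Answer: (2, 0, 0)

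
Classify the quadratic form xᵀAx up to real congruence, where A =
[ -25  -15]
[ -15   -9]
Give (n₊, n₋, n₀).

step 0: pivot -25 → sign −
step 1: row/col 1 already zero → sign 0
signature = (0, 1, 1)

Answer: (0, 1, 1)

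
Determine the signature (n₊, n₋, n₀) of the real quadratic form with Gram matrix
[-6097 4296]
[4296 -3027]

Answer: (0, 2, 0)

Derivation:
step 0: pivot -6097 → sign −
step 1: pivot -3/6097 → sign −
signature = (0, 2, 0)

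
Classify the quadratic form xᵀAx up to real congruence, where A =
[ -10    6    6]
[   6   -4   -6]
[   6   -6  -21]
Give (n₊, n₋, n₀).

step 0: pivot -10 → sign −
step 1: pivot -2/5 → sign −
step 2: pivot -3 → sign −
signature = (0, 3, 0)

Answer: (0, 3, 0)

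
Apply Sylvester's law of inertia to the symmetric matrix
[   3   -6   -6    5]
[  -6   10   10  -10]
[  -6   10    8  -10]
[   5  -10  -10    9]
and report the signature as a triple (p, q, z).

Answer: (2, 2, 0)

Derivation:
step 0: pivot 3 → sign +
step 1: pivot -2 → sign −
step 2: pivot -2 → sign −
step 3: pivot 2/3 → sign +
signature = (2, 2, 0)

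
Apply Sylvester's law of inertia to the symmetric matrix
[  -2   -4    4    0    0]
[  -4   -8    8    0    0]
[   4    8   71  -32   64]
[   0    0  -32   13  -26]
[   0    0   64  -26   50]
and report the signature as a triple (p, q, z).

Answer: (2, 2, 1)

Derivation:
step 0: pivot -2 → sign −
step 1: pivot 79 → sign +
step 2: pivot 3/79 → sign +
step 3: pivot -2 → sign −
step 4: row/col 4 already zero → sign 0
signature = (2, 2, 1)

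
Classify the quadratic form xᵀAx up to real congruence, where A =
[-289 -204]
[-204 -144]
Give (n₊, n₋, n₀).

step 0: pivot -289 → sign −
step 1: row/col 1 already zero → sign 0
signature = (0, 1, 1)

Answer: (0, 1, 1)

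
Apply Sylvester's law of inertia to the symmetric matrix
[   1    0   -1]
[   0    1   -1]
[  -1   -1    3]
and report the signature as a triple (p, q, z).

Answer: (3, 0, 0)

Derivation:
step 0: pivot 1 → sign +
step 1: pivot 1 → sign +
step 2: pivot 1 → sign +
signature = (3, 0, 0)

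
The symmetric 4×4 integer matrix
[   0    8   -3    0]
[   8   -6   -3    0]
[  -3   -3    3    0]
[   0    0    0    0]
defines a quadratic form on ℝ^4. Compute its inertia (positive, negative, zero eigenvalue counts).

Answer: (1, 2, 1)

Derivation:
step 0: pivot -6 → sign −
step 1: pivot 32/3 → sign +
step 2: pivot -3/32 → sign −
step 3: row/col 3 already zero → sign 0
signature = (1, 2, 1)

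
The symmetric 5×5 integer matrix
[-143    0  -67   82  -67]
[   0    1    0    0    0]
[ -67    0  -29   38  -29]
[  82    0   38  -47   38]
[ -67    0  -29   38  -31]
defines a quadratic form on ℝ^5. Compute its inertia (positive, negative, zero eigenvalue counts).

step 0: pivot -143 → sign −
step 1: pivot 1 → sign +
step 2: pivot 342/143 → sign +
step 3: pivot -1/19 → sign −
step 4: pivot -2 → sign −
signature = (2, 3, 0)

Answer: (2, 3, 0)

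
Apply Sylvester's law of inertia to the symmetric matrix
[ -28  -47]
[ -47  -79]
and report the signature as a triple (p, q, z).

step 0: pivot -28 → sign −
step 1: pivot -3/28 → sign −
signature = (0, 2, 0)

Answer: (0, 2, 0)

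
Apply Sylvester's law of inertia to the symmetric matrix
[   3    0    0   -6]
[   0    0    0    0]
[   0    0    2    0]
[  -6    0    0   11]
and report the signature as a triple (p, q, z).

Answer: (2, 1, 1)

Derivation:
step 0: pivot 3 → sign +
step 1: pivot 2 → sign +
step 2: pivot -1 → sign −
step 3: row/col 3 already zero → sign 0
signature = (2, 1, 1)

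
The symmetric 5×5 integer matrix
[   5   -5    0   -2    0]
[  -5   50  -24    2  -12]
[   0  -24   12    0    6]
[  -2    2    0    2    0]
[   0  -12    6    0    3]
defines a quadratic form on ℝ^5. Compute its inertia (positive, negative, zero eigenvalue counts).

step 0: pivot 5 → sign +
step 1: pivot 45 → sign +
step 2: pivot -4/5 → sign −
step 3: pivot 6/5 → sign +
step 4: row/col 4 already zero → sign 0
signature = (3, 1, 1)

Answer: (3, 1, 1)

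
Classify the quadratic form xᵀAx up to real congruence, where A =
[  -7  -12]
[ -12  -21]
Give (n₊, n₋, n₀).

step 0: pivot -7 → sign −
step 1: pivot -3/7 → sign −
signature = (0, 2, 0)

Answer: (0, 2, 0)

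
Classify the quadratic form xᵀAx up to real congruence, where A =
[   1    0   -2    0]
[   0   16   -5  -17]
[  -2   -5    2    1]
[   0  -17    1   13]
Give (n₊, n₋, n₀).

Answer: (3, 1, 0)

Derivation:
step 0: pivot 1 → sign +
step 1: pivot 16 → sign +
step 2: pivot -57/16 → sign −
step 3: pivot 3/19 → sign +
signature = (3, 1, 0)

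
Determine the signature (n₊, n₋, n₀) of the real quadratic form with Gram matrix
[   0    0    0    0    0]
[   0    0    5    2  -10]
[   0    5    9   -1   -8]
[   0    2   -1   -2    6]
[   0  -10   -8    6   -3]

step 0: pivot 9 → sign +
step 1: pivot -25/9 → sign −
step 2: pivot 6/25 → sign +
step 3: pivot 1 → sign +
step 4: row/col 4 already zero → sign 0
signature = (3, 1, 1)

Answer: (3, 1, 1)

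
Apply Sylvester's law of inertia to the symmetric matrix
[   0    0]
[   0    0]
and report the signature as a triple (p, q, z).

step 0: row/col 0 already zero → sign 0
step 1: row/col 1 already zero → sign 0
signature = (0, 0, 2)

Answer: (0, 0, 2)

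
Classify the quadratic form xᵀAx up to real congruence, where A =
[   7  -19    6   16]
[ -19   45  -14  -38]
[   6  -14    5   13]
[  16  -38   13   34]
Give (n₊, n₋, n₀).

Answer: (2, 2, 0)

Derivation:
step 0: pivot 7 → sign +
step 1: pivot -46/7 → sign −
step 2: pivot 15/23 → sign +
step 3: pivot -1/5 → sign −
signature = (2, 2, 0)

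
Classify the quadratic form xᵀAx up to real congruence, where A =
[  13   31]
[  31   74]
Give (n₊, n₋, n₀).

Answer: (2, 0, 0)

Derivation:
step 0: pivot 13 → sign +
step 1: pivot 1/13 → sign +
signature = (2, 0, 0)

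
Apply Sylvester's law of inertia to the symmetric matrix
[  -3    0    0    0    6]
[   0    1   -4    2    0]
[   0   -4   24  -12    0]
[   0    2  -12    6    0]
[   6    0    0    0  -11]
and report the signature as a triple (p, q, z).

step 0: pivot -3 → sign −
step 1: pivot 1 → sign +
step 2: pivot 8 → sign +
step 3: pivot 1 → sign +
step 4: row/col 4 already zero → sign 0
signature = (3, 1, 1)

Answer: (3, 1, 1)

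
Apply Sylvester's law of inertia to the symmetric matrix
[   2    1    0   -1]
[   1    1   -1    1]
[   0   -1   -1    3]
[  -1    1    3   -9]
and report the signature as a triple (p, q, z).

Answer: (2, 2, 0)

Derivation:
step 0: pivot 2 → sign +
step 1: pivot 1/2 → sign +
step 2: pivot -3 → sign −
step 3: pivot -2 → sign −
signature = (2, 2, 0)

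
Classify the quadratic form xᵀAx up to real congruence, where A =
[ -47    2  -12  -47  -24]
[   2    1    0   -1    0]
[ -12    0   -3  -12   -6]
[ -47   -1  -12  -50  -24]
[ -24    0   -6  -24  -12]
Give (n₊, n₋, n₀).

Answer: (1, 2, 2)

Derivation:
step 0: pivot -47 → sign −
step 1: pivot 51/47 → sign +
step 2: pivot -3/17 → sign −
step 3: row/col 3 already zero → sign 0
step 4: row/col 4 already zero → sign 0
signature = (1, 2, 2)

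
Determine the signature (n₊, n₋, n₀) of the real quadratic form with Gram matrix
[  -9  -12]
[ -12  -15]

Answer: (1, 1, 0)

Derivation:
step 0: pivot -9 → sign −
step 1: pivot 1 → sign +
signature = (1, 1, 0)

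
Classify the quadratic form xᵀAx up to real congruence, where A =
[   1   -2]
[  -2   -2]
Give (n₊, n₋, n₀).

step 0: pivot 1 → sign +
step 1: pivot -6 → sign −
signature = (1, 1, 0)

Answer: (1, 1, 0)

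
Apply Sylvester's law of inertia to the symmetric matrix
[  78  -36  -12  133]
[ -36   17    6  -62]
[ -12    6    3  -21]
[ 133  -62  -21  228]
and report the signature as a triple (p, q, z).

step 0: pivot 78 → sign +
step 1: pivot 5/13 → sign +
step 2: pivot 3/5 → sign +
step 3: pivot 1/6 → sign +
signature = (4, 0, 0)

Answer: (4, 0, 0)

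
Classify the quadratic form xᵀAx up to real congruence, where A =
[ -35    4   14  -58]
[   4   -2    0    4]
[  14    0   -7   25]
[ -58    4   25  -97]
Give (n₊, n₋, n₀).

step 0: pivot -35 → sign −
step 1: pivot -54/35 → sign −
step 2: pivot 7/27 → sign +
step 3: pivot 2/7 → sign +
signature = (2, 2, 0)

Answer: (2, 2, 0)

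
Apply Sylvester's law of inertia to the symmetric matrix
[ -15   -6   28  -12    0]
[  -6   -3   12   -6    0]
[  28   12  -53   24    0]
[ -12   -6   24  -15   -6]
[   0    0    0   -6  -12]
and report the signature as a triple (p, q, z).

Answer: (1, 3, 1)

Derivation:
step 0: pivot -15 → sign −
step 1: pivot -3/5 → sign −
step 2: pivot 1/3 → sign +
step 3: pivot -3 → sign −
step 4: row/col 4 already zero → sign 0
signature = (1, 3, 1)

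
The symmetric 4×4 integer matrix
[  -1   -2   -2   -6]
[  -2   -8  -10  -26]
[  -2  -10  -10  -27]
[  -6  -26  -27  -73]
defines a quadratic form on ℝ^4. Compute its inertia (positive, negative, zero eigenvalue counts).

step 0: pivot -1 → sign −
step 1: pivot -4 → sign −
step 2: pivot 3 → sign +
step 3: row/col 3 already zero → sign 0
signature = (1, 2, 1)

Answer: (1, 2, 1)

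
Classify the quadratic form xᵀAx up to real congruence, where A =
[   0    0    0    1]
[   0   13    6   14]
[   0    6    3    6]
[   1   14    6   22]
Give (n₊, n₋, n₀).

Answer: (3, 1, 0)

Derivation:
step 0: pivot 13 → sign +
step 1: pivot 3/13 → sign +
step 2: pivot 6 → sign +
step 3: pivot -1/6 → sign −
signature = (3, 1, 0)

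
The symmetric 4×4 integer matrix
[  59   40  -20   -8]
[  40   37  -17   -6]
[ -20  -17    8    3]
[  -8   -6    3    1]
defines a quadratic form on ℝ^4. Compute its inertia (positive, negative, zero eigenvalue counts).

Answer: (3, 1, 0)

Derivation:
step 0: pivot 59 → sign +
step 1: pivot 583/59 → sign +
step 2: pivot 13/583 → sign +
step 3: pivot -6/13 → sign −
signature = (3, 1, 0)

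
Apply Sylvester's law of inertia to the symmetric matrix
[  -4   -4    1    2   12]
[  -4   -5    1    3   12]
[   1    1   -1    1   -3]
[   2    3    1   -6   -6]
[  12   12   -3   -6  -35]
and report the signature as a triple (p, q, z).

step 0: pivot -4 → sign −
step 1: pivot -1 → sign −
step 2: pivot -3/4 → sign −
step 3: pivot -1 → sign −
step 4: pivot 1 → sign +
signature = (1, 4, 0)

Answer: (1, 4, 0)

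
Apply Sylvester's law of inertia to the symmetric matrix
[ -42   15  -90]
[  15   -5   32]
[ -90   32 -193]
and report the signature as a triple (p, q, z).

step 0: pivot -42 → sign −
step 1: pivot 5/14 → sign +
step 2: pivot -1/5 → sign −
signature = (1, 2, 0)

Answer: (1, 2, 0)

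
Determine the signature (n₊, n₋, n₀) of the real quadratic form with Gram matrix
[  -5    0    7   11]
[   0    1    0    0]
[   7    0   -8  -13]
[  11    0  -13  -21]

Answer: (2, 1, 1)

Derivation:
step 0: pivot -5 → sign −
step 1: pivot 1 → sign +
step 2: pivot 9/5 → sign +
step 3: row/col 3 already zero → sign 0
signature = (2, 1, 1)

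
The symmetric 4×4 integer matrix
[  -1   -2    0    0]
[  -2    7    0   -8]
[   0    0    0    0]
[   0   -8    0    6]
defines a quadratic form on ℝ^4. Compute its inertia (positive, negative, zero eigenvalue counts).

step 0: pivot -1 → sign −
step 1: pivot 11 → sign +
step 2: pivot 2/11 → sign +
step 3: row/col 3 already zero → sign 0
signature = (2, 1, 1)

Answer: (2, 1, 1)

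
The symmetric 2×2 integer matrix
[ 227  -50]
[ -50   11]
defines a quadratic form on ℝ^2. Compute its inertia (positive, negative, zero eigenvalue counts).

step 0: pivot 227 → sign +
step 1: pivot -3/227 → sign −
signature = (1, 1, 0)

Answer: (1, 1, 0)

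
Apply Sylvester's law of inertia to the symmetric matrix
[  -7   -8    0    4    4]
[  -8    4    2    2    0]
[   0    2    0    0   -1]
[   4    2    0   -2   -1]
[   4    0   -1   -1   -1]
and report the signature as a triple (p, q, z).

Answer: (2, 2, 1)

Derivation:
step 0: pivot -7 → sign −
step 1: pivot 92/7 → sign +
step 2: pivot -7/23 → sign −
step 3: pivot 2/7 → sign +
step 4: row/col 4 already zero → sign 0
signature = (2, 2, 1)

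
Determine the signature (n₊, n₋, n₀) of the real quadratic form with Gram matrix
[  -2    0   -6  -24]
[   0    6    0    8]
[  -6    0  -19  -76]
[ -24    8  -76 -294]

Answer: (1, 3, 0)

Derivation:
step 0: pivot -2 → sign −
step 1: pivot 6 → sign +
step 2: pivot -1 → sign −
step 3: pivot -2/3 → sign −
signature = (1, 3, 0)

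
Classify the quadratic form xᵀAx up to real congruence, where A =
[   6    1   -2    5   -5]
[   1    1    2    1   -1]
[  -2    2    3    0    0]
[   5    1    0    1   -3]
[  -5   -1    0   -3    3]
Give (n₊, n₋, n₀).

step 0: pivot 6 → sign +
step 1: pivot 5/6 → sign +
step 2: pivot -21/5 → sign −
step 3: pivot -20/7 → sign −
step 4: pivot -3/5 → sign −
signature = (2, 3, 0)

Answer: (2, 3, 0)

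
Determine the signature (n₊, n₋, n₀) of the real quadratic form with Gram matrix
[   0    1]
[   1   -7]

step 0: pivot -7 → sign −
step 1: pivot 1/7 → sign +
signature = (1, 1, 0)

Answer: (1, 1, 0)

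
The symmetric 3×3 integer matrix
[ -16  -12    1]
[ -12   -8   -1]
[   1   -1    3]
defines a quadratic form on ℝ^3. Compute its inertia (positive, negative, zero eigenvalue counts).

Answer: (1, 1, 1)

Derivation:
step 0: pivot -16 → sign −
step 1: pivot 1 → sign +
step 2: row/col 2 already zero → sign 0
signature = (1, 1, 1)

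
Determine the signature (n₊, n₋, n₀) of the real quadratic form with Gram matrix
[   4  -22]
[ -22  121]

step 0: pivot 4 → sign +
step 1: row/col 1 already zero → sign 0
signature = (1, 0, 1)

Answer: (1, 0, 1)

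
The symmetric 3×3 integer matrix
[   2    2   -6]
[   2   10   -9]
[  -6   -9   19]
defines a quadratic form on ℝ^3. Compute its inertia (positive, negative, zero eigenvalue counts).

Answer: (2, 1, 0)

Derivation:
step 0: pivot 2 → sign +
step 1: pivot 8 → sign +
step 2: pivot -1/8 → sign −
signature = (2, 1, 0)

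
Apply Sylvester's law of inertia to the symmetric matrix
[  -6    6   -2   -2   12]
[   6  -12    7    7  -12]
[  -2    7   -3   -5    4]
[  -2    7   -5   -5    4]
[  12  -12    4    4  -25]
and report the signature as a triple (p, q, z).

step 0: pivot -6 → sign −
step 1: pivot -6 → sign −
step 2: pivot 11/6 → sign +
step 3: pivot -2/11 → sign −
step 4: pivot -1 → sign −
signature = (1, 4, 0)

Answer: (1, 4, 0)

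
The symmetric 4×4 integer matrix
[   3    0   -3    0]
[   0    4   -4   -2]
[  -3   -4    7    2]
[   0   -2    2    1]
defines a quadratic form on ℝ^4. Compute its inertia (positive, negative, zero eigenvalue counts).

step 0: pivot 3 → sign +
step 1: pivot 4 → sign +
step 2: row/col 2 already zero → sign 0
step 3: row/col 3 already zero → sign 0
signature = (2, 0, 2)

Answer: (2, 0, 2)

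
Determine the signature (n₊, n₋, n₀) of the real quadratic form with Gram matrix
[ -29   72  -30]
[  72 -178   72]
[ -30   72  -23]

step 0: pivot -29 → sign −
step 1: pivot 22/29 → sign +
step 2: pivot -1/11 → sign −
signature = (1, 2, 0)

Answer: (1, 2, 0)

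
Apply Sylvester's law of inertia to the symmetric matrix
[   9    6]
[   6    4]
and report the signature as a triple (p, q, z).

Answer: (1, 0, 1)

Derivation:
step 0: pivot 9 → sign +
step 1: row/col 1 already zero → sign 0
signature = (1, 0, 1)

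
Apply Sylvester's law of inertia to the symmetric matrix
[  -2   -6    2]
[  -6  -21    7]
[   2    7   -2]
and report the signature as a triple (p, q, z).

Answer: (1, 2, 0)

Derivation:
step 0: pivot -2 → sign −
step 1: pivot -3 → sign −
step 2: pivot 1/3 → sign +
signature = (1, 2, 0)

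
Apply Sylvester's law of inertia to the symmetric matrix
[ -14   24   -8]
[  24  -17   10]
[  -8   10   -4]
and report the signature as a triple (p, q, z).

Answer: (1, 1, 1)

Derivation:
step 0: pivot -14 → sign −
step 1: pivot 169/7 → sign +
step 2: row/col 2 already zero → sign 0
signature = (1, 1, 1)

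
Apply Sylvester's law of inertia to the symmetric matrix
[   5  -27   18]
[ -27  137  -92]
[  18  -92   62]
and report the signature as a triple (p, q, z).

step 0: pivot 5 → sign +
step 1: pivot -44/5 → sign −
step 2: pivot 3/11 → sign +
signature = (2, 1, 0)

Answer: (2, 1, 0)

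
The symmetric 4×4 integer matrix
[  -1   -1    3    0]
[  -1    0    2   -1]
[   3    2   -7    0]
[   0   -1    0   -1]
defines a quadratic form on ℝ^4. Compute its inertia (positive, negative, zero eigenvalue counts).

Answer: (2, 2, 0)

Derivation:
step 0: pivot -1 → sign −
step 1: pivot 1 → sign +
step 2: pivot 1 → sign +
step 3: pivot -3 → sign −
signature = (2, 2, 0)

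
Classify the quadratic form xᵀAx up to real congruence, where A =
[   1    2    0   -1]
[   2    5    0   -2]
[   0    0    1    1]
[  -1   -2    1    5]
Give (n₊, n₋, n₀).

Answer: (4, 0, 0)

Derivation:
step 0: pivot 1 → sign +
step 1: pivot 1 → sign +
step 2: pivot 1 → sign +
step 3: pivot 3 → sign +
signature = (4, 0, 0)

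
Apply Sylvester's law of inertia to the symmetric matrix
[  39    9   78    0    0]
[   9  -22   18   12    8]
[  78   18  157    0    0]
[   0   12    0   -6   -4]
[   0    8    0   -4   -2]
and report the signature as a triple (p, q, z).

Answer: (3, 2, 0)

Derivation:
step 0: pivot 39 → sign +
step 1: pivot -313/13 → sign −
step 2: pivot 1 → sign +
step 3: pivot -6/313 → sign −
step 4: pivot 2/3 → sign +
signature = (3, 2, 0)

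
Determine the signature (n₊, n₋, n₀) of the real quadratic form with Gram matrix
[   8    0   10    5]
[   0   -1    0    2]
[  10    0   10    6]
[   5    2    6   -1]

step 0: pivot 8 → sign +
step 1: pivot -1 → sign −
step 2: pivot -5/2 → sign −
step 3: pivot -1/10 → sign −
signature = (1, 3, 0)

Answer: (1, 3, 0)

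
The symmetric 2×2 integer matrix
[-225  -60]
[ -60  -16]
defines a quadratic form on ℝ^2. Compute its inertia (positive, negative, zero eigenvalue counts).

Answer: (0, 1, 1)

Derivation:
step 0: pivot -225 → sign −
step 1: row/col 1 already zero → sign 0
signature = (0, 1, 1)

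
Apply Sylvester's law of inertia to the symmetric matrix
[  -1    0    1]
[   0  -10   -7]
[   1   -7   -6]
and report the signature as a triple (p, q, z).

step 0: pivot -1 → sign −
step 1: pivot -10 → sign −
step 2: pivot -1/10 → sign −
signature = (0, 3, 0)

Answer: (0, 3, 0)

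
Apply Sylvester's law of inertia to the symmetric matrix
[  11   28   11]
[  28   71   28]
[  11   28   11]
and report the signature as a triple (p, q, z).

step 0: pivot 11 → sign +
step 1: pivot -3/11 → sign −
step 2: row/col 2 already zero → sign 0
signature = (1, 1, 1)

Answer: (1, 1, 1)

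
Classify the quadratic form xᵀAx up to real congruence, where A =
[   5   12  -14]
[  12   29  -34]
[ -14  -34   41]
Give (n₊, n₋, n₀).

Answer: (3, 0, 0)

Derivation:
step 0: pivot 5 → sign +
step 1: pivot 1/5 → sign +
step 2: pivot 1 → sign +
signature = (3, 0, 0)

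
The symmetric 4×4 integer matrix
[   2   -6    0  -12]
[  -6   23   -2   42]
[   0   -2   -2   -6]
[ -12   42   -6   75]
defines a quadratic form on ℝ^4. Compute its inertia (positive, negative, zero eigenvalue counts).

step 0: pivot 2 → sign +
step 1: pivot 5 → sign +
step 2: pivot -14/5 → sign −
step 3: pivot 3/7 → sign +
signature = (3, 1, 0)

Answer: (3, 1, 0)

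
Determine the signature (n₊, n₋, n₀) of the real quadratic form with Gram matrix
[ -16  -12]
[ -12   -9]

step 0: pivot -16 → sign −
step 1: row/col 1 already zero → sign 0
signature = (0, 1, 1)

Answer: (0, 1, 1)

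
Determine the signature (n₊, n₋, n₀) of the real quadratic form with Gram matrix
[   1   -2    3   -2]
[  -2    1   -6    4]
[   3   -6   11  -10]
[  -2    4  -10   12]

Answer: (2, 1, 1)

Derivation:
step 0: pivot 1 → sign +
step 1: pivot -3 → sign −
step 2: pivot 2 → sign +
step 3: row/col 3 already zero → sign 0
signature = (2, 1, 1)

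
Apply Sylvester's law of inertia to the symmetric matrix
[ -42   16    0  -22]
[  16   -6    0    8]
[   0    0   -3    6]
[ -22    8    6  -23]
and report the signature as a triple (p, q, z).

Answer: (1, 3, 0)

Derivation:
step 0: pivot -42 → sign −
step 1: pivot 2/21 → sign +
step 2: pivot -3 → sign −
step 3: pivot -1 → sign −
signature = (1, 3, 0)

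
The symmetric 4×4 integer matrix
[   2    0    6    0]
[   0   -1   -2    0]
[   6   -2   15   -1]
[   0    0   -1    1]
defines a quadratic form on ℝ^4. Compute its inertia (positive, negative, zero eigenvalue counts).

Answer: (2, 1, 1)

Derivation:
step 0: pivot 2 → sign +
step 1: pivot -1 → sign −
step 2: pivot 1 → sign +
step 3: row/col 3 already zero → sign 0
signature = (2, 1, 1)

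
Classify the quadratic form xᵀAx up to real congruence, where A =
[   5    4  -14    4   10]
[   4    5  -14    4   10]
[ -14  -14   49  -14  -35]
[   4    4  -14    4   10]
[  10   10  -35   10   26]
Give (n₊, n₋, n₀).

Answer: (4, 0, 1)

Derivation:
step 0: pivot 5 → sign +
step 1: pivot 9/5 → sign +
step 2: pivot 49/9 → sign +
step 3: pivot 1 → sign +
step 4: row/col 4 already zero → sign 0
signature = (4, 0, 1)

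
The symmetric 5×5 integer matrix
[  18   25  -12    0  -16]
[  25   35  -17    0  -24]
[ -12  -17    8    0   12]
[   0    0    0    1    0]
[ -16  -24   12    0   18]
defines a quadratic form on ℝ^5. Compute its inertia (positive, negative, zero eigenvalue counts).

step 0: pivot 18 → sign +
step 1: pivot 5/18 → sign +
step 2: pivot -2/5 → sign −
step 3: pivot 1 → sign +
step 4: pivot -6 → sign −
signature = (3, 2, 0)

Answer: (3, 2, 0)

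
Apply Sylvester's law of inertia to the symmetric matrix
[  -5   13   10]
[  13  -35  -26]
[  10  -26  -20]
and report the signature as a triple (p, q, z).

step 0: pivot -5 → sign −
step 1: pivot -6/5 → sign −
step 2: row/col 2 already zero → sign 0
signature = (0, 2, 1)

Answer: (0, 2, 1)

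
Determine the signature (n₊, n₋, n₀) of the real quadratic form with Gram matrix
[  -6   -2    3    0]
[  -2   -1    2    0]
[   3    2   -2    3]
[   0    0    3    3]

Answer: (1, 3, 0)

Derivation:
step 0: pivot -6 → sign −
step 1: pivot -1/3 → sign −
step 2: pivot 5/2 → sign +
step 3: pivot -3/5 → sign −
signature = (1, 3, 0)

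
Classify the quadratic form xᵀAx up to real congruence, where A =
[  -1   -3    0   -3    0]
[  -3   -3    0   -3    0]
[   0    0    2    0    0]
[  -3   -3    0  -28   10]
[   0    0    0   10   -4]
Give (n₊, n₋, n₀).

step 0: pivot -1 → sign −
step 1: pivot 6 → sign +
step 2: pivot 2 → sign +
step 3: pivot -25 → sign −
step 4: row/col 4 already zero → sign 0
signature = (2, 2, 1)

Answer: (2, 2, 1)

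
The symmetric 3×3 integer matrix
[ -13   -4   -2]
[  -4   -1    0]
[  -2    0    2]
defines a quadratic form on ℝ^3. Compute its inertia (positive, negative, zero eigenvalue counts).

step 0: pivot -13 → sign −
step 1: pivot 3/13 → sign +
step 2: pivot 2/3 → sign +
signature = (2, 1, 0)

Answer: (2, 1, 0)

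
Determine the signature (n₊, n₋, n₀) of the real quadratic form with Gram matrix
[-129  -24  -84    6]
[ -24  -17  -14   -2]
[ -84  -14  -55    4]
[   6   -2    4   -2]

Answer: (1, 3, 0)

Derivation:
step 0: pivot -129 → sign −
step 1: pivot -539/43 → sign −
step 2: pivot -1/11 → sign −
step 3: pivot 6/49 → sign +
signature = (1, 3, 0)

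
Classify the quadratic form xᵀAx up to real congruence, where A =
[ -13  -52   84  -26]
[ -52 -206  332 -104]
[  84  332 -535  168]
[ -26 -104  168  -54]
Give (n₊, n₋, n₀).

Answer: (1, 3, 0)

Derivation:
step 0: pivot -13 → sign −
step 1: pivot 2 → sign +
step 2: pivot -3/13 → sign −
step 3: pivot -2 → sign −
signature = (1, 3, 0)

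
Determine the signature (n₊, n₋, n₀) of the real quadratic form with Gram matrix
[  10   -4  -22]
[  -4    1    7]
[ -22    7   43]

Answer: (1, 1, 1)

Derivation:
step 0: pivot 10 → sign +
step 1: pivot -3/5 → sign −
step 2: row/col 2 already zero → sign 0
signature = (1, 1, 1)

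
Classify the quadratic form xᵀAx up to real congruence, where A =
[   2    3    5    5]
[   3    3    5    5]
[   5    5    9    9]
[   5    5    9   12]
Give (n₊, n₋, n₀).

step 0: pivot 2 → sign +
step 1: pivot -3/2 → sign −
step 2: pivot 2/3 → sign +
step 3: pivot 3 → sign +
signature = (3, 1, 0)

Answer: (3, 1, 0)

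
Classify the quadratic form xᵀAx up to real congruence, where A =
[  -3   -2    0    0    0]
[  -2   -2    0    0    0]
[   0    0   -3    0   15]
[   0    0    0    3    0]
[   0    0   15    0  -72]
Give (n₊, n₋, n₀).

step 0: pivot -3 → sign −
step 1: pivot -2/3 → sign −
step 2: pivot -3 → sign −
step 3: pivot 3 → sign +
step 4: pivot 3 → sign +
signature = (2, 3, 0)

Answer: (2, 3, 0)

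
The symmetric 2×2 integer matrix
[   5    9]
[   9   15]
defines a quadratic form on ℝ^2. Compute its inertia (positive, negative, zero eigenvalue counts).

step 0: pivot 5 → sign +
step 1: pivot -6/5 → sign −
signature = (1, 1, 0)

Answer: (1, 1, 0)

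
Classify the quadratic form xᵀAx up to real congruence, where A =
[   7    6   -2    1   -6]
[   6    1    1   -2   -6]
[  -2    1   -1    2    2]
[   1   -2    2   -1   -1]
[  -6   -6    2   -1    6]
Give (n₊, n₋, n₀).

Answer: (3, 2, 0)

Derivation:
step 0: pivot 7 → sign +
step 1: pivot -29/7 → sign −
step 2: pivot 6/29 → sign +
step 3: pivot 2/3 → sign +
step 4: pivot -3/2 → sign −
signature = (3, 2, 0)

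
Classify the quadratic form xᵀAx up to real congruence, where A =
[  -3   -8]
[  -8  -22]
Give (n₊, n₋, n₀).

Answer: (0, 2, 0)

Derivation:
step 0: pivot -3 → sign −
step 1: pivot -2/3 → sign −
signature = (0, 2, 0)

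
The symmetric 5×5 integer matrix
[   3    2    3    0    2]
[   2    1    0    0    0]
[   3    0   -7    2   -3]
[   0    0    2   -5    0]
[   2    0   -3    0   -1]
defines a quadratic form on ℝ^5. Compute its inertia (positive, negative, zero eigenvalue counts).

Answer: (2, 3, 0)

Derivation:
step 0: pivot 3 → sign +
step 1: pivot -1/3 → sign −
step 2: pivot 2 → sign +
step 3: pivot -7 → sign −
step 4: pivot -3/14 → sign −
signature = (2, 3, 0)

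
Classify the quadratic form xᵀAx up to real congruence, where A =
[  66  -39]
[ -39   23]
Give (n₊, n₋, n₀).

Answer: (1, 1, 0)

Derivation:
step 0: pivot 66 → sign +
step 1: pivot -1/22 → sign −
signature = (1, 1, 0)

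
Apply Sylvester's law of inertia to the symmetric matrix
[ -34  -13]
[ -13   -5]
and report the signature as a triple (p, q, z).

Answer: (0, 2, 0)

Derivation:
step 0: pivot -34 → sign −
step 1: pivot -1/34 → sign −
signature = (0, 2, 0)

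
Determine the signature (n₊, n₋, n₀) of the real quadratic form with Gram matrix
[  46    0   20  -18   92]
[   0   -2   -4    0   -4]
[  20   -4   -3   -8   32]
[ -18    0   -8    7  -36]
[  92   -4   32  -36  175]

step 0: pivot 46 → sign +
step 1: pivot -2 → sign −
step 2: pivot -85/23 → sign −
step 3: pivot -3/85 → sign −
step 4: pivot -1 → sign −
signature = (1, 4, 0)

Answer: (1, 4, 0)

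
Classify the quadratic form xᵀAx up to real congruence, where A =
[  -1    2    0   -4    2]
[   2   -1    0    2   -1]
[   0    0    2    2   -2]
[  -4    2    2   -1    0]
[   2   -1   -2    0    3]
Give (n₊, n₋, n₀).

Answer: (4, 1, 0)

Derivation:
step 0: pivot -1 → sign −
step 1: pivot 3 → sign +
step 2: pivot 2 → sign +
step 3: pivot 1 → sign +
step 4: pivot 2 → sign +
signature = (4, 1, 0)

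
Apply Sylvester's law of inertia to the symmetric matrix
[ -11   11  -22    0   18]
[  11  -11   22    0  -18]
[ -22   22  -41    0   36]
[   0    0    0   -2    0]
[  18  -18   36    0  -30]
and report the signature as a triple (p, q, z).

Answer: (1, 3, 1)

Derivation:
step 0: pivot -11 → sign −
step 1: pivot 3 → sign +
step 2: pivot -2 → sign −
step 3: pivot -6/11 → sign −
step 4: row/col 4 already zero → sign 0
signature = (1, 3, 1)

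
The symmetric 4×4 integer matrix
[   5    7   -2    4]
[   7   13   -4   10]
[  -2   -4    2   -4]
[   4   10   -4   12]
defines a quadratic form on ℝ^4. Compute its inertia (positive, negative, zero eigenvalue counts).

Answer: (4, 0, 0)

Derivation:
step 0: pivot 5 → sign +
step 1: pivot 16/5 → sign +
step 2: pivot 3/4 → sign +
step 3: pivot 2 → sign +
signature = (4, 0, 0)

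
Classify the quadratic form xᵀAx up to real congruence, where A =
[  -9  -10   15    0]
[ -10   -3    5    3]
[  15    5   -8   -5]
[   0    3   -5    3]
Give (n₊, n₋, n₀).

step 0: pivot -9 → sign −
step 1: pivot 73/9 → sign +
step 2: pivot 16/73 → sign +
step 3: pivot -1/4 → sign −
signature = (2, 2, 0)

Answer: (2, 2, 0)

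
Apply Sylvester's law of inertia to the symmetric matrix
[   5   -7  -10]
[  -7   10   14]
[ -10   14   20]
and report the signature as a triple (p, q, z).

step 0: pivot 5 → sign +
step 1: pivot 1/5 → sign +
step 2: row/col 2 already zero → sign 0
signature = (2, 0, 1)

Answer: (2, 0, 1)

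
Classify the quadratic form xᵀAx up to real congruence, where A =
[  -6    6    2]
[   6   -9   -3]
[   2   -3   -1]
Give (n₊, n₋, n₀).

Answer: (0, 2, 1)

Derivation:
step 0: pivot -6 → sign −
step 1: pivot -3 → sign −
step 2: row/col 2 already zero → sign 0
signature = (0, 2, 1)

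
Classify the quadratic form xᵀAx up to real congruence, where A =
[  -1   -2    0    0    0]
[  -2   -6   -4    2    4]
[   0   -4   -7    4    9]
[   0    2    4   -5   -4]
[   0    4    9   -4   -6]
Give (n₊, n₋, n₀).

step 0: pivot -1 → sign −
step 1: pivot -2 → sign −
step 2: pivot 1 → sign +
step 3: pivot -3 → sign −
step 4: pivot 1 → sign +
signature = (2, 3, 0)

Answer: (2, 3, 0)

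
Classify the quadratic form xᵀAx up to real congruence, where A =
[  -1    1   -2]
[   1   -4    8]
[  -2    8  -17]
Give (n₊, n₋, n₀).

step 0: pivot -1 → sign −
step 1: pivot -3 → sign −
step 2: pivot -1 → sign −
signature = (0, 3, 0)

Answer: (0, 3, 0)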